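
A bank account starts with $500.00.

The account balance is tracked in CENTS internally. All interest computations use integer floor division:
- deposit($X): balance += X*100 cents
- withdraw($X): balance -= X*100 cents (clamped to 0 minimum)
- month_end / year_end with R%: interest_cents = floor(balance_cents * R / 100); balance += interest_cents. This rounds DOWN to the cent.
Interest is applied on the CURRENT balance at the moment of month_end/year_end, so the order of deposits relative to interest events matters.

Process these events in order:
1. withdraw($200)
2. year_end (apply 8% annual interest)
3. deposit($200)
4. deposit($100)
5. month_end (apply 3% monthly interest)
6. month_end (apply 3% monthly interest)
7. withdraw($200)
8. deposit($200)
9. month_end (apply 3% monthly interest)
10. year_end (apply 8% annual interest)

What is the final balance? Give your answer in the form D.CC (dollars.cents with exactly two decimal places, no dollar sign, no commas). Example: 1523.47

Answer: 736.40

Derivation:
After 1 (withdraw($200)): balance=$300.00 total_interest=$0.00
After 2 (year_end (apply 8% annual interest)): balance=$324.00 total_interest=$24.00
After 3 (deposit($200)): balance=$524.00 total_interest=$24.00
After 4 (deposit($100)): balance=$624.00 total_interest=$24.00
After 5 (month_end (apply 3% monthly interest)): balance=$642.72 total_interest=$42.72
After 6 (month_end (apply 3% monthly interest)): balance=$662.00 total_interest=$62.00
After 7 (withdraw($200)): balance=$462.00 total_interest=$62.00
After 8 (deposit($200)): balance=$662.00 total_interest=$62.00
After 9 (month_end (apply 3% monthly interest)): balance=$681.86 total_interest=$81.86
After 10 (year_end (apply 8% annual interest)): balance=$736.40 total_interest=$136.40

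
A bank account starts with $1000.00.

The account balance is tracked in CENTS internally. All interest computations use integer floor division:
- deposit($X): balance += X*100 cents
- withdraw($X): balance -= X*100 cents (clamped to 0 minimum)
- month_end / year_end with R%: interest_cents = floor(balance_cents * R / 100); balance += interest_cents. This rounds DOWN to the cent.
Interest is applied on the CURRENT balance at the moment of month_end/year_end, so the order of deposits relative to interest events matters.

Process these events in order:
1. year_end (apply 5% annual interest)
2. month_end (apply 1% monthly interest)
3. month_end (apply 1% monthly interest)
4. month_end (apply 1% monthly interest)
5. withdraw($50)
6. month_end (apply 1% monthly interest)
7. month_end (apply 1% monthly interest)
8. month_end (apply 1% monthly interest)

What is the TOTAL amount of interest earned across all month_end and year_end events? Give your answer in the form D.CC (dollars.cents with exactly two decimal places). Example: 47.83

Answer: 113.06

Derivation:
After 1 (year_end (apply 5% annual interest)): balance=$1050.00 total_interest=$50.00
After 2 (month_end (apply 1% monthly interest)): balance=$1060.50 total_interest=$60.50
After 3 (month_end (apply 1% monthly interest)): balance=$1071.10 total_interest=$71.10
After 4 (month_end (apply 1% monthly interest)): balance=$1081.81 total_interest=$81.81
After 5 (withdraw($50)): balance=$1031.81 total_interest=$81.81
After 6 (month_end (apply 1% monthly interest)): balance=$1042.12 total_interest=$92.12
After 7 (month_end (apply 1% monthly interest)): balance=$1052.54 total_interest=$102.54
After 8 (month_end (apply 1% monthly interest)): balance=$1063.06 total_interest=$113.06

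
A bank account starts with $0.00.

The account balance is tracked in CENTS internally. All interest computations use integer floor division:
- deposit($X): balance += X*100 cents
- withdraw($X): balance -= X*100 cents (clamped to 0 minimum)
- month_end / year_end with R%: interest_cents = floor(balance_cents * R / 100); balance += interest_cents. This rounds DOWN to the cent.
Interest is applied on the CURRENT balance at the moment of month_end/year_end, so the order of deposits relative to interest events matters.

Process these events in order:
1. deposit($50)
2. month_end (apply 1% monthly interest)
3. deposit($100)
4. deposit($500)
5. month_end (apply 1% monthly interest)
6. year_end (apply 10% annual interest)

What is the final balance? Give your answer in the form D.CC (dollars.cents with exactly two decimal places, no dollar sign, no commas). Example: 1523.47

After 1 (deposit($50)): balance=$50.00 total_interest=$0.00
After 2 (month_end (apply 1% monthly interest)): balance=$50.50 total_interest=$0.50
After 3 (deposit($100)): balance=$150.50 total_interest=$0.50
After 4 (deposit($500)): balance=$650.50 total_interest=$0.50
After 5 (month_end (apply 1% monthly interest)): balance=$657.00 total_interest=$7.00
After 6 (year_end (apply 10% annual interest)): balance=$722.70 total_interest=$72.70

Answer: 722.70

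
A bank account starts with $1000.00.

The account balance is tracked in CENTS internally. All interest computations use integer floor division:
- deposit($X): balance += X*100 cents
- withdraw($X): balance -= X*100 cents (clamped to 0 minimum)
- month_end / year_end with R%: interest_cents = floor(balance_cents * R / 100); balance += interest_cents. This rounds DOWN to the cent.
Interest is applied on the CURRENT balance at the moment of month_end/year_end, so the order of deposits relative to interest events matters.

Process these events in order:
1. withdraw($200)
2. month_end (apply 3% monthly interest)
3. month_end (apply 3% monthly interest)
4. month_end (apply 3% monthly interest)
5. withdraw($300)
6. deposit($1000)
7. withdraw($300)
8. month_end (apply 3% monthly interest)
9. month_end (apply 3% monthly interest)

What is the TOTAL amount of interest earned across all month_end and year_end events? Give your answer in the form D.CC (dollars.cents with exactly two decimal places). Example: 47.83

Answer: 151.77

Derivation:
After 1 (withdraw($200)): balance=$800.00 total_interest=$0.00
After 2 (month_end (apply 3% monthly interest)): balance=$824.00 total_interest=$24.00
After 3 (month_end (apply 3% monthly interest)): balance=$848.72 total_interest=$48.72
After 4 (month_end (apply 3% monthly interest)): balance=$874.18 total_interest=$74.18
After 5 (withdraw($300)): balance=$574.18 total_interest=$74.18
After 6 (deposit($1000)): balance=$1574.18 total_interest=$74.18
After 7 (withdraw($300)): balance=$1274.18 total_interest=$74.18
After 8 (month_end (apply 3% monthly interest)): balance=$1312.40 total_interest=$112.40
After 9 (month_end (apply 3% monthly interest)): balance=$1351.77 total_interest=$151.77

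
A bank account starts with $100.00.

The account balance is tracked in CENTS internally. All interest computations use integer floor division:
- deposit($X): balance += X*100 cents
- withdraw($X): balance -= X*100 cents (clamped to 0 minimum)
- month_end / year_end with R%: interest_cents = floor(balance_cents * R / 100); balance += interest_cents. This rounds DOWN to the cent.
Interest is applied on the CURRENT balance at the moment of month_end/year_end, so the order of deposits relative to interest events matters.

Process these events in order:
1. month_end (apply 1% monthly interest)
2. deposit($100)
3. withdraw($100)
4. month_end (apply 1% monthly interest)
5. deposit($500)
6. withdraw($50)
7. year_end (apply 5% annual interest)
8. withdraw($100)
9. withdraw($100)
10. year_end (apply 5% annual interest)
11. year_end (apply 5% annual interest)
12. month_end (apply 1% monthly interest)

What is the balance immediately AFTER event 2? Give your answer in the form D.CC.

Answer: 201.00

Derivation:
After 1 (month_end (apply 1% monthly interest)): balance=$101.00 total_interest=$1.00
After 2 (deposit($100)): balance=$201.00 total_interest=$1.00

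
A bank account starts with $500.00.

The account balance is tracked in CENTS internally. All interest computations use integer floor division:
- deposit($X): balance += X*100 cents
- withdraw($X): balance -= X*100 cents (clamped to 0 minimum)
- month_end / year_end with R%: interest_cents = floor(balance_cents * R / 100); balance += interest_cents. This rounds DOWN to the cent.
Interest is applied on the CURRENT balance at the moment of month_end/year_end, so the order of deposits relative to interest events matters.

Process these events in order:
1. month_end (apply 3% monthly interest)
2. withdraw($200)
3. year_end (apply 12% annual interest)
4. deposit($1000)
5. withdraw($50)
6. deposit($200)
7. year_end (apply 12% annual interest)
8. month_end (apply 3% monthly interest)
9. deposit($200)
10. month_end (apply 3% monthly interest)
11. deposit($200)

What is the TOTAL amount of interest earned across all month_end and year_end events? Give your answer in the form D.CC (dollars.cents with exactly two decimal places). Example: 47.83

Answer: 341.62

Derivation:
After 1 (month_end (apply 3% monthly interest)): balance=$515.00 total_interest=$15.00
After 2 (withdraw($200)): balance=$315.00 total_interest=$15.00
After 3 (year_end (apply 12% annual interest)): balance=$352.80 total_interest=$52.80
After 4 (deposit($1000)): balance=$1352.80 total_interest=$52.80
After 5 (withdraw($50)): balance=$1302.80 total_interest=$52.80
After 6 (deposit($200)): balance=$1502.80 total_interest=$52.80
After 7 (year_end (apply 12% annual interest)): balance=$1683.13 total_interest=$233.13
After 8 (month_end (apply 3% monthly interest)): balance=$1733.62 total_interest=$283.62
After 9 (deposit($200)): balance=$1933.62 total_interest=$283.62
After 10 (month_end (apply 3% monthly interest)): balance=$1991.62 total_interest=$341.62
After 11 (deposit($200)): balance=$2191.62 total_interest=$341.62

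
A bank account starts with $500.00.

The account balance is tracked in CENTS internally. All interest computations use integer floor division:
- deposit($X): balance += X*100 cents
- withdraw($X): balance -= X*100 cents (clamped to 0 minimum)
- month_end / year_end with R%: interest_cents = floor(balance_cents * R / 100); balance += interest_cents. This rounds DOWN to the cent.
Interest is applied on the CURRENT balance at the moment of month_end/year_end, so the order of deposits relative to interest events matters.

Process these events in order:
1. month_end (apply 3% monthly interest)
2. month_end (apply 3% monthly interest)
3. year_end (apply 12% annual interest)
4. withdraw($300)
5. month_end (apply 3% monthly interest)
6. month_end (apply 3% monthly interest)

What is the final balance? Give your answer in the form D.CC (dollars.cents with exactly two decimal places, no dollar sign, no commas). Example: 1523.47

Answer: 312.00

Derivation:
After 1 (month_end (apply 3% monthly interest)): balance=$515.00 total_interest=$15.00
After 2 (month_end (apply 3% monthly interest)): balance=$530.45 total_interest=$30.45
After 3 (year_end (apply 12% annual interest)): balance=$594.10 total_interest=$94.10
After 4 (withdraw($300)): balance=$294.10 total_interest=$94.10
After 5 (month_end (apply 3% monthly interest)): balance=$302.92 total_interest=$102.92
After 6 (month_end (apply 3% monthly interest)): balance=$312.00 total_interest=$112.00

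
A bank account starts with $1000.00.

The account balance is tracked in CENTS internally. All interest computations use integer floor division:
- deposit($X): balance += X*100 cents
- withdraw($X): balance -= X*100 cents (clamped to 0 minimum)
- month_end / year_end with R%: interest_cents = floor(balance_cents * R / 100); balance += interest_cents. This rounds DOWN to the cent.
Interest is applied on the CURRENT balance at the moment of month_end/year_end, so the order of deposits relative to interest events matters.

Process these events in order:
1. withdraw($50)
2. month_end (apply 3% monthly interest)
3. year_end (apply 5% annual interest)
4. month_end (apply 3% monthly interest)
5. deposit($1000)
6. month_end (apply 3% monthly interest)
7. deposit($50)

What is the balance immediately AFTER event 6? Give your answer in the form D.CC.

Answer: 2119.98

Derivation:
After 1 (withdraw($50)): balance=$950.00 total_interest=$0.00
After 2 (month_end (apply 3% monthly interest)): balance=$978.50 total_interest=$28.50
After 3 (year_end (apply 5% annual interest)): balance=$1027.42 total_interest=$77.42
After 4 (month_end (apply 3% monthly interest)): balance=$1058.24 total_interest=$108.24
After 5 (deposit($1000)): balance=$2058.24 total_interest=$108.24
After 6 (month_end (apply 3% monthly interest)): balance=$2119.98 total_interest=$169.98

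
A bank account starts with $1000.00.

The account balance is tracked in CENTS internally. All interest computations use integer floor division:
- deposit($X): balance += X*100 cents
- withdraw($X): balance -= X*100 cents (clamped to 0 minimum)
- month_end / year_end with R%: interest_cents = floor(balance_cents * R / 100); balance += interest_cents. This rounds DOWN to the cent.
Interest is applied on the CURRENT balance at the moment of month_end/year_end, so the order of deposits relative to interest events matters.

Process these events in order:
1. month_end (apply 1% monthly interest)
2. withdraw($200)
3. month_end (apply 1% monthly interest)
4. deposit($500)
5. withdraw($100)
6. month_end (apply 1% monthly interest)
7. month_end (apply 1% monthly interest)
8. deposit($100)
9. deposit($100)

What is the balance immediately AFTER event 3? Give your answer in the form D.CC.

After 1 (month_end (apply 1% monthly interest)): balance=$1010.00 total_interest=$10.00
After 2 (withdraw($200)): balance=$810.00 total_interest=$10.00
After 3 (month_end (apply 1% monthly interest)): balance=$818.10 total_interest=$18.10

Answer: 818.10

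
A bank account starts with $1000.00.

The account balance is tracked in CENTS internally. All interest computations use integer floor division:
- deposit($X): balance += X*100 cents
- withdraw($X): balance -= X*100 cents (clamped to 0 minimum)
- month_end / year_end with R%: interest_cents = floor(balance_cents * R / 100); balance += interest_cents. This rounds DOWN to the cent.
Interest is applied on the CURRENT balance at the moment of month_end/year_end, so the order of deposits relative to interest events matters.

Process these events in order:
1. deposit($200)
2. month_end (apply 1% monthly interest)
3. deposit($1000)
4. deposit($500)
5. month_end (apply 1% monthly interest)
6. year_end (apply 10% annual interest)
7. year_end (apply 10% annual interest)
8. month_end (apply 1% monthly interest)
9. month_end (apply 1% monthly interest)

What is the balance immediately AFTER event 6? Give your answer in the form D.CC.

Answer: 3013.03

Derivation:
After 1 (deposit($200)): balance=$1200.00 total_interest=$0.00
After 2 (month_end (apply 1% monthly interest)): balance=$1212.00 total_interest=$12.00
After 3 (deposit($1000)): balance=$2212.00 total_interest=$12.00
After 4 (deposit($500)): balance=$2712.00 total_interest=$12.00
After 5 (month_end (apply 1% monthly interest)): balance=$2739.12 total_interest=$39.12
After 6 (year_end (apply 10% annual interest)): balance=$3013.03 total_interest=$313.03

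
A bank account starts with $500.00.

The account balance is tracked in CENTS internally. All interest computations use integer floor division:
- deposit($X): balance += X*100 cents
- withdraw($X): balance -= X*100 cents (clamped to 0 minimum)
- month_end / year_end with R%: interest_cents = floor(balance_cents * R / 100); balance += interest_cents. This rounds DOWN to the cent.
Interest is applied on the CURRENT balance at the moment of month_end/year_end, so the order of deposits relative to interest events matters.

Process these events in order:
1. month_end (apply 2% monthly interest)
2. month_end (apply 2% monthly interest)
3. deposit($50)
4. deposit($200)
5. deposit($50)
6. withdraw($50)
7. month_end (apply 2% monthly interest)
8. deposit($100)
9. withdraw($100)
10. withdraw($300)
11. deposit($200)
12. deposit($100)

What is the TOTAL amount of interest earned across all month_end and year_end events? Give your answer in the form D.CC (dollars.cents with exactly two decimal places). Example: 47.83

After 1 (month_end (apply 2% monthly interest)): balance=$510.00 total_interest=$10.00
After 2 (month_end (apply 2% monthly interest)): balance=$520.20 total_interest=$20.20
After 3 (deposit($50)): balance=$570.20 total_interest=$20.20
After 4 (deposit($200)): balance=$770.20 total_interest=$20.20
After 5 (deposit($50)): balance=$820.20 total_interest=$20.20
After 6 (withdraw($50)): balance=$770.20 total_interest=$20.20
After 7 (month_end (apply 2% monthly interest)): balance=$785.60 total_interest=$35.60
After 8 (deposit($100)): balance=$885.60 total_interest=$35.60
After 9 (withdraw($100)): balance=$785.60 total_interest=$35.60
After 10 (withdraw($300)): balance=$485.60 total_interest=$35.60
After 11 (deposit($200)): balance=$685.60 total_interest=$35.60
After 12 (deposit($100)): balance=$785.60 total_interest=$35.60

Answer: 35.60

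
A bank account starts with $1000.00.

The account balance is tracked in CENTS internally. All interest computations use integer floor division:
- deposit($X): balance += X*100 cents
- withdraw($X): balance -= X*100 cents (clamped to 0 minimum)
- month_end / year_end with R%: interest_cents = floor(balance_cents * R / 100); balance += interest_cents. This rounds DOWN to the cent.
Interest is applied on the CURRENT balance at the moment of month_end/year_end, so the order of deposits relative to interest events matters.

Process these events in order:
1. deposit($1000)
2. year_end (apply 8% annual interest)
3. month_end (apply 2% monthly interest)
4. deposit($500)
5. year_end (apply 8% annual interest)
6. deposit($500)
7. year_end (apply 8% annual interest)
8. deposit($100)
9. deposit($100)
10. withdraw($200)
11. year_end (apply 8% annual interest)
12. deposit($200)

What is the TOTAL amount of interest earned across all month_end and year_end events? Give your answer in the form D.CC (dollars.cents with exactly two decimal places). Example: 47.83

After 1 (deposit($1000)): balance=$2000.00 total_interest=$0.00
After 2 (year_end (apply 8% annual interest)): balance=$2160.00 total_interest=$160.00
After 3 (month_end (apply 2% monthly interest)): balance=$2203.20 total_interest=$203.20
After 4 (deposit($500)): balance=$2703.20 total_interest=$203.20
After 5 (year_end (apply 8% annual interest)): balance=$2919.45 total_interest=$419.45
After 6 (deposit($500)): balance=$3419.45 total_interest=$419.45
After 7 (year_end (apply 8% annual interest)): balance=$3693.00 total_interest=$693.00
After 8 (deposit($100)): balance=$3793.00 total_interest=$693.00
After 9 (deposit($100)): balance=$3893.00 total_interest=$693.00
After 10 (withdraw($200)): balance=$3693.00 total_interest=$693.00
After 11 (year_end (apply 8% annual interest)): balance=$3988.44 total_interest=$988.44
After 12 (deposit($200)): balance=$4188.44 total_interest=$988.44

Answer: 988.44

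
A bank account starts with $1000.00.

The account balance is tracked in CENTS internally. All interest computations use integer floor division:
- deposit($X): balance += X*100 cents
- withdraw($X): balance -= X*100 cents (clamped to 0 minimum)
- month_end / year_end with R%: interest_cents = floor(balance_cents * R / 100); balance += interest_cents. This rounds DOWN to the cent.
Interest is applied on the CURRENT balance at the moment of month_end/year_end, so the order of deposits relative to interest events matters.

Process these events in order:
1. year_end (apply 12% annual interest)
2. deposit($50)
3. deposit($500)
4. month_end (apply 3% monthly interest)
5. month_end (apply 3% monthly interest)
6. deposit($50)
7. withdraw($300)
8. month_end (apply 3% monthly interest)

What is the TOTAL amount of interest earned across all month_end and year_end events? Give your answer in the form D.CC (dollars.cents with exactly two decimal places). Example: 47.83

After 1 (year_end (apply 12% annual interest)): balance=$1120.00 total_interest=$120.00
After 2 (deposit($50)): balance=$1170.00 total_interest=$120.00
After 3 (deposit($500)): balance=$1670.00 total_interest=$120.00
After 4 (month_end (apply 3% monthly interest)): balance=$1720.10 total_interest=$170.10
After 5 (month_end (apply 3% monthly interest)): balance=$1771.70 total_interest=$221.70
After 6 (deposit($50)): balance=$1821.70 total_interest=$221.70
After 7 (withdraw($300)): balance=$1521.70 total_interest=$221.70
After 8 (month_end (apply 3% monthly interest)): balance=$1567.35 total_interest=$267.35

Answer: 267.35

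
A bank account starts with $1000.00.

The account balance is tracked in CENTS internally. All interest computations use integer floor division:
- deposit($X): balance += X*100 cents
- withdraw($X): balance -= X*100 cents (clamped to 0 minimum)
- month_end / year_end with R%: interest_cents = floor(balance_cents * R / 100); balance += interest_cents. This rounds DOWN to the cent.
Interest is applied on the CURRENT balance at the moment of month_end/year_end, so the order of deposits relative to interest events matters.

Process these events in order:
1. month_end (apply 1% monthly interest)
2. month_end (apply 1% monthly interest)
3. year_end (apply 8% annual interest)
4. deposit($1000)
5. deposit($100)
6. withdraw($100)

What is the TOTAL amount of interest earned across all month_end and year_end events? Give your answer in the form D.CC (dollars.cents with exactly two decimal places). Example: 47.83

Answer: 101.70

Derivation:
After 1 (month_end (apply 1% monthly interest)): balance=$1010.00 total_interest=$10.00
After 2 (month_end (apply 1% monthly interest)): balance=$1020.10 total_interest=$20.10
After 3 (year_end (apply 8% annual interest)): balance=$1101.70 total_interest=$101.70
After 4 (deposit($1000)): balance=$2101.70 total_interest=$101.70
After 5 (deposit($100)): balance=$2201.70 total_interest=$101.70
After 6 (withdraw($100)): balance=$2101.70 total_interest=$101.70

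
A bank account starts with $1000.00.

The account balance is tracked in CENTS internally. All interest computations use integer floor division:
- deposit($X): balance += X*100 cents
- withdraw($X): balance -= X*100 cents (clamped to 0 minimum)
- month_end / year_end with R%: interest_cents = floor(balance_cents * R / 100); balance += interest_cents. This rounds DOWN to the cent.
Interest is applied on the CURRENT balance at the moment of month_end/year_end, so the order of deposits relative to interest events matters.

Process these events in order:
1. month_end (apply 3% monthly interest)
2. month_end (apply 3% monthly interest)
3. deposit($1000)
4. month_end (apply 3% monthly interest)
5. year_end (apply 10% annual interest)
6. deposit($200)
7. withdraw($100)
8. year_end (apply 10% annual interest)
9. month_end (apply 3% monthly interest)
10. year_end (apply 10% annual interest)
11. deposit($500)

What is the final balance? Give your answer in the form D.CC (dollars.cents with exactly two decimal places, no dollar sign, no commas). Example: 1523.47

Answer: 3534.71

Derivation:
After 1 (month_end (apply 3% monthly interest)): balance=$1030.00 total_interest=$30.00
After 2 (month_end (apply 3% monthly interest)): balance=$1060.90 total_interest=$60.90
After 3 (deposit($1000)): balance=$2060.90 total_interest=$60.90
After 4 (month_end (apply 3% monthly interest)): balance=$2122.72 total_interest=$122.72
After 5 (year_end (apply 10% annual interest)): balance=$2334.99 total_interest=$334.99
After 6 (deposit($200)): balance=$2534.99 total_interest=$334.99
After 7 (withdraw($100)): balance=$2434.99 total_interest=$334.99
After 8 (year_end (apply 10% annual interest)): balance=$2678.48 total_interest=$578.48
After 9 (month_end (apply 3% monthly interest)): balance=$2758.83 total_interest=$658.83
After 10 (year_end (apply 10% annual interest)): balance=$3034.71 total_interest=$934.71
After 11 (deposit($500)): balance=$3534.71 total_interest=$934.71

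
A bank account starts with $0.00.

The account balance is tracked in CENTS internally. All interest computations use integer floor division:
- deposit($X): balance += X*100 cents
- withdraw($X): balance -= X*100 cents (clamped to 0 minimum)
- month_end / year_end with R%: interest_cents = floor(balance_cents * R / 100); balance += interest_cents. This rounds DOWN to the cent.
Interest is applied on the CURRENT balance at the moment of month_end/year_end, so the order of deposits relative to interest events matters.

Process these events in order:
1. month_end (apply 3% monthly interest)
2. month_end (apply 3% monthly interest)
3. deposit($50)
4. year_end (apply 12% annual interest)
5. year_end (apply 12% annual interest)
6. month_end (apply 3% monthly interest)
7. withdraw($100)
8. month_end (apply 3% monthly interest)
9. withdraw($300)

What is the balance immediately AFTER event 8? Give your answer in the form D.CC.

After 1 (month_end (apply 3% monthly interest)): balance=$0.00 total_interest=$0.00
After 2 (month_end (apply 3% monthly interest)): balance=$0.00 total_interest=$0.00
After 3 (deposit($50)): balance=$50.00 total_interest=$0.00
After 4 (year_end (apply 12% annual interest)): balance=$56.00 total_interest=$6.00
After 5 (year_end (apply 12% annual interest)): balance=$62.72 total_interest=$12.72
After 6 (month_end (apply 3% monthly interest)): balance=$64.60 total_interest=$14.60
After 7 (withdraw($100)): balance=$0.00 total_interest=$14.60
After 8 (month_end (apply 3% monthly interest)): balance=$0.00 total_interest=$14.60

Answer: 0.00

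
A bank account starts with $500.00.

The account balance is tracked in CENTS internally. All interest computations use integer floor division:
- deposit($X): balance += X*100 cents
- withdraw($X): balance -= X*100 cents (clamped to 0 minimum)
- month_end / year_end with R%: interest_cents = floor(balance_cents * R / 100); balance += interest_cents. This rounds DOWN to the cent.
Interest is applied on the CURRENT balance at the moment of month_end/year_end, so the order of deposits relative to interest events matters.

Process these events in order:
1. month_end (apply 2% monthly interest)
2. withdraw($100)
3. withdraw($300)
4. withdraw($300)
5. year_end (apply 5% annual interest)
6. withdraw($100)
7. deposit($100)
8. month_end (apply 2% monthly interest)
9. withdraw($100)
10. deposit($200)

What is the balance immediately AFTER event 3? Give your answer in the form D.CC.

After 1 (month_end (apply 2% monthly interest)): balance=$510.00 total_interest=$10.00
After 2 (withdraw($100)): balance=$410.00 total_interest=$10.00
After 3 (withdraw($300)): balance=$110.00 total_interest=$10.00

Answer: 110.00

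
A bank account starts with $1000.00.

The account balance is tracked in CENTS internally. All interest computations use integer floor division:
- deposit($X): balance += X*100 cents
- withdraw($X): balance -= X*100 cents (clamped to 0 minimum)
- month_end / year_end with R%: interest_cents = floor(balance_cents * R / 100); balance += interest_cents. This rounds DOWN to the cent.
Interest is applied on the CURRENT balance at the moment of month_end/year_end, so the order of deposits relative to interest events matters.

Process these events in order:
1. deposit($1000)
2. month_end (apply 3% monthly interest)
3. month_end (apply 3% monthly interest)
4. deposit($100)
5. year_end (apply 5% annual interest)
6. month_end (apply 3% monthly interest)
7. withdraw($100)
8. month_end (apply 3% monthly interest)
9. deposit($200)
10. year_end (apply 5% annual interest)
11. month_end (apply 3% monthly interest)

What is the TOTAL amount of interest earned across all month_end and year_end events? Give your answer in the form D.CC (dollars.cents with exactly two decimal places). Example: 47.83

After 1 (deposit($1000)): balance=$2000.00 total_interest=$0.00
After 2 (month_end (apply 3% monthly interest)): balance=$2060.00 total_interest=$60.00
After 3 (month_end (apply 3% monthly interest)): balance=$2121.80 total_interest=$121.80
After 4 (deposit($100)): balance=$2221.80 total_interest=$121.80
After 5 (year_end (apply 5% annual interest)): balance=$2332.89 total_interest=$232.89
After 6 (month_end (apply 3% monthly interest)): balance=$2402.87 total_interest=$302.87
After 7 (withdraw($100)): balance=$2302.87 total_interest=$302.87
After 8 (month_end (apply 3% monthly interest)): balance=$2371.95 total_interest=$371.95
After 9 (deposit($200)): balance=$2571.95 total_interest=$371.95
After 10 (year_end (apply 5% annual interest)): balance=$2700.54 total_interest=$500.54
After 11 (month_end (apply 3% monthly interest)): balance=$2781.55 total_interest=$581.55

Answer: 581.55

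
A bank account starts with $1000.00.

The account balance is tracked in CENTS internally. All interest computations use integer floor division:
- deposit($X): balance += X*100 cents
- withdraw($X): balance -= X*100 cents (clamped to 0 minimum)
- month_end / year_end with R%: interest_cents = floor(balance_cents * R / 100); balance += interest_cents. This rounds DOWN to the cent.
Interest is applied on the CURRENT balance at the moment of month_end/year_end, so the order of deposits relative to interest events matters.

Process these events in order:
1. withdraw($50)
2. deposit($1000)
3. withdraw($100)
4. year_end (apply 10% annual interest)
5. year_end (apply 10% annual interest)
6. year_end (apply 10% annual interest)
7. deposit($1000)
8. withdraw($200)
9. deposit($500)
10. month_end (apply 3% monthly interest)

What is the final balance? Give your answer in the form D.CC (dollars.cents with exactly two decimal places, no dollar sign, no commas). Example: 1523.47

After 1 (withdraw($50)): balance=$950.00 total_interest=$0.00
After 2 (deposit($1000)): balance=$1950.00 total_interest=$0.00
After 3 (withdraw($100)): balance=$1850.00 total_interest=$0.00
After 4 (year_end (apply 10% annual interest)): balance=$2035.00 total_interest=$185.00
After 5 (year_end (apply 10% annual interest)): balance=$2238.50 total_interest=$388.50
After 6 (year_end (apply 10% annual interest)): balance=$2462.35 total_interest=$612.35
After 7 (deposit($1000)): balance=$3462.35 total_interest=$612.35
After 8 (withdraw($200)): balance=$3262.35 total_interest=$612.35
After 9 (deposit($500)): balance=$3762.35 total_interest=$612.35
After 10 (month_end (apply 3% monthly interest)): balance=$3875.22 total_interest=$725.22

Answer: 3875.22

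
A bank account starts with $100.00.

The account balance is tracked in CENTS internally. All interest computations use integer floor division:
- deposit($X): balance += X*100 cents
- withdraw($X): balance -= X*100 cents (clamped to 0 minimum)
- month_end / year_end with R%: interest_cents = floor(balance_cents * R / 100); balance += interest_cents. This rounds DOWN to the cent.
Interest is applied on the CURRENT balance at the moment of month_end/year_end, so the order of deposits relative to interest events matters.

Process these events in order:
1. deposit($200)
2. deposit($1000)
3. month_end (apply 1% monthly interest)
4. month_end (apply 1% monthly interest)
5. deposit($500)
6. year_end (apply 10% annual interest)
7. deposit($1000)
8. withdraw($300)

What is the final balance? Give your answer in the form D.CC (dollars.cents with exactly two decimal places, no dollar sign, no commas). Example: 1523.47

Answer: 2708.74

Derivation:
After 1 (deposit($200)): balance=$300.00 total_interest=$0.00
After 2 (deposit($1000)): balance=$1300.00 total_interest=$0.00
After 3 (month_end (apply 1% monthly interest)): balance=$1313.00 total_interest=$13.00
After 4 (month_end (apply 1% monthly interest)): balance=$1326.13 total_interest=$26.13
After 5 (deposit($500)): balance=$1826.13 total_interest=$26.13
After 6 (year_end (apply 10% annual interest)): balance=$2008.74 total_interest=$208.74
After 7 (deposit($1000)): balance=$3008.74 total_interest=$208.74
After 8 (withdraw($300)): balance=$2708.74 total_interest=$208.74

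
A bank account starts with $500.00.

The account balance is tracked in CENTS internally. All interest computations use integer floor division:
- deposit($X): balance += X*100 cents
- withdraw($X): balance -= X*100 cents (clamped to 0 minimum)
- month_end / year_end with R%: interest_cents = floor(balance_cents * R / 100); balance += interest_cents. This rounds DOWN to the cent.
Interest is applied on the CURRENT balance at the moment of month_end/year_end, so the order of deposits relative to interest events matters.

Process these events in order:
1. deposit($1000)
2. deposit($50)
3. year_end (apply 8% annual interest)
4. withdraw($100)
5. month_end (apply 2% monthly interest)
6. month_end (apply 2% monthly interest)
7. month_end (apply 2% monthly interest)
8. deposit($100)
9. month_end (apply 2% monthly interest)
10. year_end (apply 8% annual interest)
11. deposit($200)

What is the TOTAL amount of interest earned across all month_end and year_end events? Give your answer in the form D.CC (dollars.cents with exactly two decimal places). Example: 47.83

After 1 (deposit($1000)): balance=$1500.00 total_interest=$0.00
After 2 (deposit($50)): balance=$1550.00 total_interest=$0.00
After 3 (year_end (apply 8% annual interest)): balance=$1674.00 total_interest=$124.00
After 4 (withdraw($100)): balance=$1574.00 total_interest=$124.00
After 5 (month_end (apply 2% monthly interest)): balance=$1605.48 total_interest=$155.48
After 6 (month_end (apply 2% monthly interest)): balance=$1637.58 total_interest=$187.58
After 7 (month_end (apply 2% monthly interest)): balance=$1670.33 total_interest=$220.33
After 8 (deposit($100)): balance=$1770.33 total_interest=$220.33
After 9 (month_end (apply 2% monthly interest)): balance=$1805.73 total_interest=$255.73
After 10 (year_end (apply 8% annual interest)): balance=$1950.18 total_interest=$400.18
After 11 (deposit($200)): balance=$2150.18 total_interest=$400.18

Answer: 400.18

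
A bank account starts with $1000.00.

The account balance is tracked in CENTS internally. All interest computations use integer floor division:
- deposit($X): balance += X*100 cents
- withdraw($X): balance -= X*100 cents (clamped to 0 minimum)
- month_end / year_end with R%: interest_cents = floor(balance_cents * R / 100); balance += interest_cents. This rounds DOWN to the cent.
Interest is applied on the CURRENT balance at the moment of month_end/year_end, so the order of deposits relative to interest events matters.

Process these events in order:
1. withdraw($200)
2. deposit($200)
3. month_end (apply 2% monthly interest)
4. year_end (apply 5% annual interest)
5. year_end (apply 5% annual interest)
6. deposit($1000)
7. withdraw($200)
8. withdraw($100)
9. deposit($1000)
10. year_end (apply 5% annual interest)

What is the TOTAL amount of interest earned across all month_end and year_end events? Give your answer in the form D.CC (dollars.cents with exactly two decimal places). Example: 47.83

After 1 (withdraw($200)): balance=$800.00 total_interest=$0.00
After 2 (deposit($200)): balance=$1000.00 total_interest=$0.00
After 3 (month_end (apply 2% monthly interest)): balance=$1020.00 total_interest=$20.00
After 4 (year_end (apply 5% annual interest)): balance=$1071.00 total_interest=$71.00
After 5 (year_end (apply 5% annual interest)): balance=$1124.55 total_interest=$124.55
After 6 (deposit($1000)): balance=$2124.55 total_interest=$124.55
After 7 (withdraw($200)): balance=$1924.55 total_interest=$124.55
After 8 (withdraw($100)): balance=$1824.55 total_interest=$124.55
After 9 (deposit($1000)): balance=$2824.55 total_interest=$124.55
After 10 (year_end (apply 5% annual interest)): balance=$2965.77 total_interest=$265.77

Answer: 265.77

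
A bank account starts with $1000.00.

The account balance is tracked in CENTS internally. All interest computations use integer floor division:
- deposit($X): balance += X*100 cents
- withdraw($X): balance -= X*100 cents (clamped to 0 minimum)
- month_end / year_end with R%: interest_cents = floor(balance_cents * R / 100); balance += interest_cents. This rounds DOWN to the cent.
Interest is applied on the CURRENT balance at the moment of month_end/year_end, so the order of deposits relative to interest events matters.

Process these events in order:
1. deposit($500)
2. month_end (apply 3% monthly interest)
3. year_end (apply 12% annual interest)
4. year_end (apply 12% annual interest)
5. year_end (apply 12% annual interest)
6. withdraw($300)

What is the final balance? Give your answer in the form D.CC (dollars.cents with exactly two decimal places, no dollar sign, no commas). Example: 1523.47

After 1 (deposit($500)): balance=$1500.00 total_interest=$0.00
After 2 (month_end (apply 3% monthly interest)): balance=$1545.00 total_interest=$45.00
After 3 (year_end (apply 12% annual interest)): balance=$1730.40 total_interest=$230.40
After 4 (year_end (apply 12% annual interest)): balance=$1938.04 total_interest=$438.04
After 5 (year_end (apply 12% annual interest)): balance=$2170.60 total_interest=$670.60
After 6 (withdraw($300)): balance=$1870.60 total_interest=$670.60

Answer: 1870.60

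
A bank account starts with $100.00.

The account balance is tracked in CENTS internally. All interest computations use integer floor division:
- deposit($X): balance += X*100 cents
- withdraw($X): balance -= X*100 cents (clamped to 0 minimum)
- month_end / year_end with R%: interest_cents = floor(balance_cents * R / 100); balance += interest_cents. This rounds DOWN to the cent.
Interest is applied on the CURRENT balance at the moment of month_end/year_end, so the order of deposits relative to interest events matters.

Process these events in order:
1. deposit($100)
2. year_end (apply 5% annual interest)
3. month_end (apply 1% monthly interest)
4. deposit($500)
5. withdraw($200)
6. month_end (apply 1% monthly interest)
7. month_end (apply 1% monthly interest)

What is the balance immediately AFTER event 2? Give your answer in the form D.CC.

Answer: 210.00

Derivation:
After 1 (deposit($100)): balance=$200.00 total_interest=$0.00
After 2 (year_end (apply 5% annual interest)): balance=$210.00 total_interest=$10.00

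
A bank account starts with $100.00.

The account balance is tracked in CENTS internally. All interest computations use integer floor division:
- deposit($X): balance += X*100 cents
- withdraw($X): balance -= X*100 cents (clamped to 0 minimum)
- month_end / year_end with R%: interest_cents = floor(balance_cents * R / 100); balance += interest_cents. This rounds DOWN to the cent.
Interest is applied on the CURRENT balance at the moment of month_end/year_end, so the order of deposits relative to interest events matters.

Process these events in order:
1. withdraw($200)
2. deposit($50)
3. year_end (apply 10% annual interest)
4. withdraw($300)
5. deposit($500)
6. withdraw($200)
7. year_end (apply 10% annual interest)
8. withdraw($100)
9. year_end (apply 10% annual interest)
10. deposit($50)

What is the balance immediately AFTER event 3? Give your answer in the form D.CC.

After 1 (withdraw($200)): balance=$0.00 total_interest=$0.00
After 2 (deposit($50)): balance=$50.00 total_interest=$0.00
After 3 (year_end (apply 10% annual interest)): balance=$55.00 total_interest=$5.00

Answer: 55.00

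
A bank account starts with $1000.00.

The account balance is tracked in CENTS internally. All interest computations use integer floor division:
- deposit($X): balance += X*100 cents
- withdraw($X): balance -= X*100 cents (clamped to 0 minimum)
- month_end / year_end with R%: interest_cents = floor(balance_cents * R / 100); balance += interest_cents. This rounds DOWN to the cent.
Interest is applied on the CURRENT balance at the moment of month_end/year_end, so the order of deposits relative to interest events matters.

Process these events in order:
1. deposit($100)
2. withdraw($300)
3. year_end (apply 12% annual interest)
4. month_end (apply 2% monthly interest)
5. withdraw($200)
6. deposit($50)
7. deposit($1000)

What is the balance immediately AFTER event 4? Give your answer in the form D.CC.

Answer: 913.92

Derivation:
After 1 (deposit($100)): balance=$1100.00 total_interest=$0.00
After 2 (withdraw($300)): balance=$800.00 total_interest=$0.00
After 3 (year_end (apply 12% annual interest)): balance=$896.00 total_interest=$96.00
After 4 (month_end (apply 2% monthly interest)): balance=$913.92 total_interest=$113.92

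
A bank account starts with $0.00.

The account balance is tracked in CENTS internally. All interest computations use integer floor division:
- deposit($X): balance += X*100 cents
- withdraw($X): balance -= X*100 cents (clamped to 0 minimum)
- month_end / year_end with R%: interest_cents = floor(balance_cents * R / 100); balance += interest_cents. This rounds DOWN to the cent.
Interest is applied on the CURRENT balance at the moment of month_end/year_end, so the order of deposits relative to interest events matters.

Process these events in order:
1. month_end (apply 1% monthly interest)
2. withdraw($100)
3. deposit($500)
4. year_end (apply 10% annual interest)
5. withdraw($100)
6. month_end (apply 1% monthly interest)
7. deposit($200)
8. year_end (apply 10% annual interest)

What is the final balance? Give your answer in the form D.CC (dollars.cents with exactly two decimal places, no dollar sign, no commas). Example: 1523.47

After 1 (month_end (apply 1% monthly interest)): balance=$0.00 total_interest=$0.00
After 2 (withdraw($100)): balance=$0.00 total_interest=$0.00
After 3 (deposit($500)): balance=$500.00 total_interest=$0.00
After 4 (year_end (apply 10% annual interest)): balance=$550.00 total_interest=$50.00
After 5 (withdraw($100)): balance=$450.00 total_interest=$50.00
After 6 (month_end (apply 1% monthly interest)): balance=$454.50 total_interest=$54.50
After 7 (deposit($200)): balance=$654.50 total_interest=$54.50
After 8 (year_end (apply 10% annual interest)): balance=$719.95 total_interest=$119.95

Answer: 719.95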